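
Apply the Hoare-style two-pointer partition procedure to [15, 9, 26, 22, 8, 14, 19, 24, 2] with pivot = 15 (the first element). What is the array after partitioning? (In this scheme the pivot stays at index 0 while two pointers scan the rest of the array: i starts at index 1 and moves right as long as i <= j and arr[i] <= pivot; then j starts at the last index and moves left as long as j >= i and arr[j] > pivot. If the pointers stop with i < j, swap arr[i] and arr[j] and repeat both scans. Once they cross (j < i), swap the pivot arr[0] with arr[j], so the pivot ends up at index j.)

Hoare-style two-pointer partition with pivot = 15:

Initial array: [15, 9, 26, 22, 8, 14, 19, 24, 2]

Pointers start at i = 1, j = 8.
i stops at index 2 (arr[2]=26 > 15), j stops at index 8 (arr[8]=2 <= 15): swap arr[2] and arr[8], array becomes [15, 9, 2, 22, 8, 14, 19, 24, 26]
i stops at index 3 (arr[3]=22 > 15), j stops at index 5 (arr[5]=14 <= 15): swap arr[3] and arr[5], array becomes [15, 9, 2, 14, 8, 22, 19, 24, 26]
i ends at 5, j ends at 4: the pointers have crossed (j < i), so scanning stops.

Swap pivot arr[0] with arr[4] to place pivot at position 4: [8, 9, 2, 14, 15, 22, 19, 24, 26]
Pivot position: 4

After partitioning with pivot 15, the array becomes [8, 9, 2, 14, 15, 22, 19, 24, 26]. The pivot is placed at index 4. All elements to the left of the pivot are <= 15, and all elements to the right are > 15.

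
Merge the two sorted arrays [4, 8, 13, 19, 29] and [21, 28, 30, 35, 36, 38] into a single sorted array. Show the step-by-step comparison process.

Merging process:

Compare 4 vs 21: take 4 from left. Merged: [4]
Compare 8 vs 21: take 8 from left. Merged: [4, 8]
Compare 13 vs 21: take 13 from left. Merged: [4, 8, 13]
Compare 19 vs 21: take 19 from left. Merged: [4, 8, 13, 19]
Compare 29 vs 21: take 21 from right. Merged: [4, 8, 13, 19, 21]
Compare 29 vs 28: take 28 from right. Merged: [4, 8, 13, 19, 21, 28]
Compare 29 vs 30: take 29 from left. Merged: [4, 8, 13, 19, 21, 28, 29]
Append remaining from right: [30, 35, 36, 38]. Merged: [4, 8, 13, 19, 21, 28, 29, 30, 35, 36, 38]

Final merged array: [4, 8, 13, 19, 21, 28, 29, 30, 35, 36, 38]
Total comparisons: 7

The merged array is [4, 8, 13, 19, 21, 28, 29, 30, 35, 36, 38], requiring 7 comparisons. The merge step runs in O(n) time where n is the total number of elements.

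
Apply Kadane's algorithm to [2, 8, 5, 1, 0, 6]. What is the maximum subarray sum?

Using Kadane's algorithm on [2, 8, 5, 1, 0, 6]:

Scanning through the array:
Position 1 (value 8): max_ending_here = 10, max_so_far = 10
Position 2 (value 5): max_ending_here = 15, max_so_far = 15
Position 3 (value 1): max_ending_here = 16, max_so_far = 16
Position 4 (value 0): max_ending_here = 16, max_so_far = 16
Position 5 (value 6): max_ending_here = 22, max_so_far = 22

Maximum subarray: [2, 8, 5, 1, 0, 6]
Maximum sum: 22

The maximum subarray is [2, 8, 5, 1, 0, 6] with sum 22. This subarray runs from index 0 to index 5.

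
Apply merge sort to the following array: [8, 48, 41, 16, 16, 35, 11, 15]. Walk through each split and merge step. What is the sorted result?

Merge sort trace:

Split: [8, 48, 41, 16, 16, 35, 11, 15] -> [8, 48, 41, 16] and [16, 35, 11, 15]
  Split: [8, 48, 41, 16] -> [8, 48] and [41, 16]
    Split: [8, 48] -> [8] and [48]
    Merge: [8] + [48] -> [8, 48]
    Split: [41, 16] -> [41] and [16]
    Merge: [41] + [16] -> [16, 41]
  Merge: [8, 48] + [16, 41] -> [8, 16, 41, 48]
  Split: [16, 35, 11, 15] -> [16, 35] and [11, 15]
    Split: [16, 35] -> [16] and [35]
    Merge: [16] + [35] -> [16, 35]
    Split: [11, 15] -> [11] and [15]
    Merge: [11] + [15] -> [11, 15]
  Merge: [16, 35] + [11, 15] -> [11, 15, 16, 35]
Merge: [8, 16, 41, 48] + [11, 15, 16, 35] -> [8, 11, 15, 16, 16, 35, 41, 48]

Final sorted array: [8, 11, 15, 16, 16, 35, 41, 48]

The merge sort proceeds by recursively splitting the array and merging sorted halves.
After all merges, the sorted array is [8, 11, 15, 16, 16, 35, 41, 48].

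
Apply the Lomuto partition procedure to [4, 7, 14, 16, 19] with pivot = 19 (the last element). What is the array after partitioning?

Lomuto partition with pivot = 19:

Initial array: [4, 7, 14, 16, 19]

arr[0]=4 <= 19: swap with position 0, array becomes [4, 7, 14, 16, 19]
arr[1]=7 <= 19: swap with position 1, array becomes [4, 7, 14, 16, 19]
arr[2]=14 <= 19: swap with position 2, array becomes [4, 7, 14, 16, 19]
arr[3]=16 <= 19: swap with position 3, array becomes [4, 7, 14, 16, 19]

Place pivot at position 4: [4, 7, 14, 16, 19]
Pivot position: 4

After partitioning with pivot 19, the array becomes [4, 7, 14, 16, 19]. The pivot is placed at index 4. All elements to the left of the pivot are <= 19, and all elements to the right are > 19.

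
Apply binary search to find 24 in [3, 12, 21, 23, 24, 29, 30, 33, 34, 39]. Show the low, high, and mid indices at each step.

Binary search for 24 in [3, 12, 21, 23, 24, 29, 30, 33, 34, 39]:

lo=0, hi=9, mid=4, arr[mid]=24 -> Found target at index 4!

Binary search finds 24 at index 4 after 1 comparisons. The search repeatedly halves the search space by comparing with the middle element.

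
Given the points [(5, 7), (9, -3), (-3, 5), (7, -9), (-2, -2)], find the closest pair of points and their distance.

Computing all pairwise distances among 5 points:

d((5, 7), (9, -3)) = 10.7703
d((5, 7), (-3, 5)) = 8.2462
d((5, 7), (7, -9)) = 16.1245
d((5, 7), (-2, -2)) = 11.4018
d((9, -3), (-3, 5)) = 14.4222
d((9, -3), (7, -9)) = 6.3246 <-- minimum
d((9, -3), (-2, -2)) = 11.0454
d((-3, 5), (7, -9)) = 17.2047
d((-3, 5), (-2, -2)) = 7.0711
d((7, -9), (-2, -2)) = 11.4018

Closest pair: (9, -3) and (7, -9) with distance 6.3246

The closest pair is (9, -3) and (7, -9) with Euclidean distance 6.3246. For 5 points, brute-force pairwise comparison is shown above. For large n, the divide-and-conquer algorithm (sort by x, recurse on halves, check the dividing strip) achieves O(n log n).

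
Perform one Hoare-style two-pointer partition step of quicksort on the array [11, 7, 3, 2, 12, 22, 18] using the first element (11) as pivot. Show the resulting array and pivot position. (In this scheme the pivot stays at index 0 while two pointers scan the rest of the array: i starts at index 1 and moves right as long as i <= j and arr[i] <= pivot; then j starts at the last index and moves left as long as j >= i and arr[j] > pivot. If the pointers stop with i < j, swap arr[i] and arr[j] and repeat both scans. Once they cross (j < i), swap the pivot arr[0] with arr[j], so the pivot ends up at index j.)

Hoare-style two-pointer partition with pivot = 11:

Initial array: [11, 7, 3, 2, 12, 22, 18]

Pointers start at i = 1, j = 6.
i ends at 4, j ends at 3: the pointers have crossed (j < i), so scanning stops.

Swap pivot arr[0] with arr[3] to place pivot at position 3: [2, 7, 3, 11, 12, 22, 18]
Pivot position: 3

After partitioning with pivot 11, the array becomes [2, 7, 3, 11, 12, 22, 18]. The pivot is placed at index 3. All elements to the left of the pivot are <= 11, and all elements to the right are > 11.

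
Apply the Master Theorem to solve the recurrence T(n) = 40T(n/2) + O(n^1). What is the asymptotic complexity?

Master Theorem for T(n) = 40T(n/2) + O(n^1):

a = 40, b = 2, c = 1
log_b(a) = log_2(40) = 5.3219

Case 1: c = 1 < log_2(40) = 5.3219
T(n) = O(n^(log_2 40))

For T(n) = 40T(n/2) + O(n^1): log_2(40) = 5.3219. This is Case 1 of the Master Theorem (c < log_b(a), work dominated by leaves), giving O(n^(log_2 40)).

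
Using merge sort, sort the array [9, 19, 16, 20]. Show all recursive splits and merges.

Merge sort trace:

Split: [9, 19, 16, 20] -> [9, 19] and [16, 20]
  Split: [9, 19] -> [9] and [19]
  Merge: [9] + [19] -> [9, 19]
  Split: [16, 20] -> [16] and [20]
  Merge: [16] + [20] -> [16, 20]
Merge: [9, 19] + [16, 20] -> [9, 16, 19, 20]

Final sorted array: [9, 16, 19, 20]

The merge sort proceeds by recursively splitting the array and merging sorted halves.
After all merges, the sorted array is [9, 16, 19, 20].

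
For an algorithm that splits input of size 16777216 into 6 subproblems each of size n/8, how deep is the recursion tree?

For divide and conquer with division factor 8:

Problem sizes at each level:
Level 0: 16777216
Level 1: 2097152
Level 2: 262144
Level 3: 32768
Level 4: 4096
Level 5: 512
Level 6: 64
Level 7: 8
Level 8: 1

The root is level 0 and the size-1 base case is level 8 (the tree spans levels 0 through 8, i.e. 9 levels counting the root), so the depth is the number of divisions: log_8(16777216) = 8

The recursion tree depth is log_8(16777216) = 8. At each level, the problem size is divided by 8, so it takes 8 divisions to reduce to a base case of size 1. The algorithm makes 6 recursive calls at each level.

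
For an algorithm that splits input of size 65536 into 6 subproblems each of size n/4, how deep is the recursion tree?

For divide and conquer with division factor 4:

Problem sizes at each level:
Level 0: 65536
Level 1: 16384
Level 2: 4096
Level 3: 1024
Level 4: 256
Level 5: 64
Level 6: 16
Level 7: 4
Level 8: 1

The root is level 0 and the size-1 base case is level 8 (the tree spans levels 0 through 8, i.e. 9 levels counting the root), so the depth is the number of divisions: log_4(65536) = 8

The recursion tree depth is log_4(65536) = 8. At each level, the problem size is divided by 4, so it takes 8 divisions to reduce to a base case of size 1. The algorithm makes 6 recursive calls at each level.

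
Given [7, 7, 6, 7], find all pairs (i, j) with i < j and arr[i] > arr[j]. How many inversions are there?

Finding inversions in [7, 7, 6, 7]:

(0, 2): arr[0]=7 > arr[2]=6
(1, 2): arr[1]=7 > arr[2]=6

Total inversions: 2

The array has 2 inversion(s): (0,2), (1,2). Each pair (i,j) satisfies i < j and arr[i] > arr[j].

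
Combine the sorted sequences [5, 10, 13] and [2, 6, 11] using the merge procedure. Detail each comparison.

Merging process:

Compare 5 vs 2: take 2 from right. Merged: [2]
Compare 5 vs 6: take 5 from left. Merged: [2, 5]
Compare 10 vs 6: take 6 from right. Merged: [2, 5, 6]
Compare 10 vs 11: take 10 from left. Merged: [2, 5, 6, 10]
Compare 13 vs 11: take 11 from right. Merged: [2, 5, 6, 10, 11]
Append remaining from left: [13]. Merged: [2, 5, 6, 10, 11, 13]

Final merged array: [2, 5, 6, 10, 11, 13]
Total comparisons: 5

The merged array is [2, 5, 6, 10, 11, 13], requiring 5 comparisons. The merge step runs in O(n) time where n is the total number of elements.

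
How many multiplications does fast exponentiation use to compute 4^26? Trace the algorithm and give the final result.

Computing 4^26 by squaring (build up from 4^1; each line after the first costs one multiplication):

4^1 = 4
4^2 = (4^1)^2 = 4^2 = 16
4^3 = 4 * 4^2 = 4 * 16 = 64
4^6 = (4^3)^2 = 64^2 = 4096
4^12 = (4^6)^2 = 4096^2 = 16777216
4^13 = 4 * 4^12 = 4 * 16777216 = 67108864
4^26 = (4^13)^2 = 67108864^2 = 4503599627370496

Result: 4503599627370496
Multiplications needed: 6 (6 lines after 4^1)

4^26 = 4503599627370496. Using exponentiation by squaring, this requires 6 multiplications. The key idea: if the exponent is even, square the half-power; if odd, multiply by the base once.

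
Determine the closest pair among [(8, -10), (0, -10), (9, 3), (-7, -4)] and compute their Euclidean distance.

Computing all pairwise distances among 4 points:

d((8, -10), (0, -10)) = 8.0 <-- minimum
d((8, -10), (9, 3)) = 13.0384
d((8, -10), (-7, -4)) = 16.1555
d((0, -10), (9, 3)) = 15.8114
d((0, -10), (-7, -4)) = 9.2195
d((9, 3), (-7, -4)) = 17.4642

Closest pair: (8, -10) and (0, -10) with distance 8.0

The closest pair is (8, -10) and (0, -10) with Euclidean distance 8.0. For 4 points, brute-force pairwise comparison is shown above. For large n, the divide-and-conquer algorithm (sort by x, recurse on halves, check the dividing strip) achieves O(n log n).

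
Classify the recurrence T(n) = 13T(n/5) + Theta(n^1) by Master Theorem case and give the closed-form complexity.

Master Theorem for T(n) = 13T(n/5) + O(n^1):

a = 13, b = 5, c = 1
log_b(a) = log_5(13) = 1.5937

Case 1: c = 1 < log_5(13) = 1.5937
T(n) = O(n^(log_5 13))

For T(n) = 13T(n/5) + O(n^1): log_5(13) = 1.5937. This is Case 1 of the Master Theorem (c < log_b(a), work dominated by leaves), giving O(n^(log_5 13)).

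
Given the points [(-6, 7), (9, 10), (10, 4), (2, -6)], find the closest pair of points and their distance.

Computing all pairwise distances among 4 points:

d((-6, 7), (9, 10)) = 15.2971
d((-6, 7), (10, 4)) = 16.2788
d((-6, 7), (2, -6)) = 15.2643
d((9, 10), (10, 4)) = 6.0828 <-- minimum
d((9, 10), (2, -6)) = 17.4642
d((10, 4), (2, -6)) = 12.8062

Closest pair: (9, 10) and (10, 4) with distance 6.0828

The closest pair is (9, 10) and (10, 4) with Euclidean distance 6.0828. For 4 points, brute-force pairwise comparison is shown above. For large n, the divide-and-conquer algorithm (sort by x, recurse on halves, check the dividing strip) achieves O(n log n).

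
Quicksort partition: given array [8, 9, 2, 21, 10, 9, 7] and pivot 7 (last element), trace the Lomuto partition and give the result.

Lomuto partition with pivot = 7:

Initial array: [8, 9, 2, 21, 10, 9, 7]

arr[0]=8 > 7: no swap
arr[1]=9 > 7: no swap
arr[2]=2 <= 7: swap with position 0, array becomes [2, 9, 8, 21, 10, 9, 7]
arr[3]=21 > 7: no swap
arr[4]=10 > 7: no swap
arr[5]=9 > 7: no swap

Place pivot at position 1: [2, 7, 8, 21, 10, 9, 9]
Pivot position: 1

After partitioning with pivot 7, the array becomes [2, 7, 8, 21, 10, 9, 9]. The pivot is placed at index 1. All elements to the left of the pivot are <= 7, and all elements to the right are > 7.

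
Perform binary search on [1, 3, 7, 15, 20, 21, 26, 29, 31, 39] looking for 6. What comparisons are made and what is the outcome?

Binary search for 6 in [1, 3, 7, 15, 20, 21, 26, 29, 31, 39]:

lo=0, hi=9, mid=4, arr[mid]=20 -> 20 > 6, search left half
lo=0, hi=3, mid=1, arr[mid]=3 -> 3 < 6, search right half
lo=2, hi=3, mid=2, arr[mid]=7 -> 7 > 6, search left half
lo=2 > hi=1, target 6 not found

Binary search determines that 6 is not in the array after 3 comparisons. The search space was exhausted without finding the target.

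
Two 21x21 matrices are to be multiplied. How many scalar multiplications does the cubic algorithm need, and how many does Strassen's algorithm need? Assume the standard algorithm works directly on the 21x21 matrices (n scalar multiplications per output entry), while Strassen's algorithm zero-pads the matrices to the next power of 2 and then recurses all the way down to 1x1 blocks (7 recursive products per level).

Matrix multiplication for 21x21 matrices:

Strassen's algorithm requires power-of-2 dimensions. Pad 21x21 to 32x32 (next power of 2).

Standard algorithm: 21^3 = 9261 multiplications
Strassen's algorithm: 7^(log2(32)) = 7^5 = 16807 multiplications
Difference: 9261 - 16807 = -7546 (Strassen uses MORE here due to padding overhead — for small or just-over-power-of-2 n, padding can outweigh the per-level savings)

Standard: 9261 multiplications (21^3). Strassen: 16807 multiplications (7^5, after padding to 32x32). Strassen reduces 8 recursive multiplications to 7 at each level.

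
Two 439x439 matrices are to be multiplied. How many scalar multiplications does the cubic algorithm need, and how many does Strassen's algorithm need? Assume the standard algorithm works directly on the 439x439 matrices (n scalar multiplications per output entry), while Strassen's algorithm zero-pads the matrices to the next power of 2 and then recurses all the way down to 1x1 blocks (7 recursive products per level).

Matrix multiplication for 439x439 matrices:

Strassen's algorithm requires power-of-2 dimensions. Pad 439x439 to 512x512 (next power of 2).

Standard algorithm: 439^3 = 84604519 multiplications
Strassen's algorithm: 7^(log2(512)) = 7^9 = 40353607 multiplications
Savings: 84604519 - 40353607 = 44250912 multiplications

Standard: 84604519 multiplications (439^3). Strassen: 40353607 multiplications (7^9, after padding to 512x512). Strassen reduces 8 recursive multiplications to 7 at each level.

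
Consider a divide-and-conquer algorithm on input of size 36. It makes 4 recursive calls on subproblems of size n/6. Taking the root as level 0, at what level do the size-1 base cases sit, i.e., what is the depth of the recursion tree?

For divide and conquer with division factor 6:

Problem sizes at each level:
Level 0: 36
Level 1: 6
Level 2: 1

The root is level 0 and the size-1 base case is level 2 (the tree spans levels 0 through 2, i.e. 3 levels counting the root), so the depth is the number of divisions: log_6(36) = 2

The recursion tree depth is log_6(36) = 2. At each level, the problem size is divided by 6, so it takes 2 divisions to reduce to a base case of size 1. The algorithm makes 4 recursive calls at each level.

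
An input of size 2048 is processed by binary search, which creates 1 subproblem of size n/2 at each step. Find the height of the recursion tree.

For divide and conquer with division factor 2:

Problem sizes at each level:
Level 0: 2048
Level 1: 1024
Level 2: 512
Level 3: 256
Level 4: 128
Level 5: 64
Level 6: 32
Level 7: 16
Level 8: 8
Level 9: 4
Level 10: 2
Level 11: 1

The root is level 0 and the size-1 base case is level 11 (the tree spans levels 0 through 11, i.e. 12 levels counting the root), so the depth is the number of divisions: log_2(2048) = 11

The recursion tree depth is log_2(2048) = 11. At each level, the problem size is divided by 2, so it takes 11 divisions to reduce to a base case of size 1. The algorithm makes 1 recursive call at each level.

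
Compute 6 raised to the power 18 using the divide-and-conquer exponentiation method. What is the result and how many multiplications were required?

Computing 6^18 by squaring (build up from 6^1; each line after the first costs one multiplication):

6^1 = 6
6^2 = (6^1)^2 = 6^2 = 36
6^4 = (6^2)^2 = 36^2 = 1296
6^8 = (6^4)^2 = 1296^2 = 1679616
6^9 = 6 * 6^8 = 6 * 1679616 = 10077696
6^18 = (6^9)^2 = 10077696^2 = 101559956668416

Result: 101559956668416
Multiplications needed: 5 (5 lines after 6^1)

6^18 = 101559956668416. Using exponentiation by squaring, this requires 5 multiplications. The key idea: if the exponent is even, square the half-power; if odd, multiply by the base once.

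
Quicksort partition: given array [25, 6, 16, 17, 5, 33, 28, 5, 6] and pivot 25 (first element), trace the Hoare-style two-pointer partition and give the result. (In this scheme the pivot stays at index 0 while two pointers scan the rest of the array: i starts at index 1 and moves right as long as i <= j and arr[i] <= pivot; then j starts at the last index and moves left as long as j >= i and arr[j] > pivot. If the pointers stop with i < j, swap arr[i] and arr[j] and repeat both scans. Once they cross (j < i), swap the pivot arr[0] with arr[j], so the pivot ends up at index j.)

Hoare-style two-pointer partition with pivot = 25:

Initial array: [25, 6, 16, 17, 5, 33, 28, 5, 6]

Pointers start at i = 1, j = 8.
i stops at index 5 (arr[5]=33 > 25), j stops at index 8 (arr[8]=6 <= 25): swap arr[5] and arr[8], array becomes [25, 6, 16, 17, 5, 6, 28, 5, 33]
i stops at index 6 (arr[6]=28 > 25), j stops at index 7 (arr[7]=5 <= 25): swap arr[6] and arr[7], array becomes [25, 6, 16, 17, 5, 6, 5, 28, 33]
i ends at 7, j ends at 6: the pointers have crossed (j < i), so scanning stops.

Swap pivot arr[0] with arr[6] to place pivot at position 6: [5, 6, 16, 17, 5, 6, 25, 28, 33]
Pivot position: 6

After partitioning with pivot 25, the array becomes [5, 6, 16, 17, 5, 6, 25, 28, 33]. The pivot is placed at index 6. All elements to the left of the pivot are <= 25, and all elements to the right are > 25.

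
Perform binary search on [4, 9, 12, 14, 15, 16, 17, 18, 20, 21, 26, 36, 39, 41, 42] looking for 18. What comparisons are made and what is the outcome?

Binary search for 18 in [4, 9, 12, 14, 15, 16, 17, 18, 20, 21, 26, 36, 39, 41, 42]:

lo=0, hi=14, mid=7, arr[mid]=18 -> Found target at index 7!

Binary search finds 18 at index 7 after 1 comparisons. The search repeatedly halves the search space by comparing with the middle element.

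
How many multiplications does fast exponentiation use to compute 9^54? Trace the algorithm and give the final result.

Computing 9^54 by squaring (build up from 9^1; each line after the first costs one multiplication):

9^1 = 9
9^2 = (9^1)^2 = 9^2 = 81
9^3 = 9 * 9^2 = 9 * 81 = 729
9^6 = (9^3)^2 = 729^2 = 531441
9^12 = (9^6)^2 = 531441^2 = 282429536481
9^13 = 9 * 9^12 = 9 * 282429536481 = 2541865828329
9^26 = (9^13)^2 = 2541865828329^2 = 6461081889226673298932241
9^27 = 9 * 9^26 = 9 * 6461081889226673298932241 = 58149737003040059690390169
9^54 = (9^27)^2 = 58149737003040059690390169^2 = 3381391913522726342930221472392241170198527451848561

Result: 3381391913522726342930221472392241170198527451848561
Multiplications needed: 8 (8 lines after 9^1)

9^54 = 3381391913522726342930221472392241170198527451848561. Using exponentiation by squaring, this requires 8 multiplications. The key idea: if the exponent is even, square the half-power; if odd, multiply by the base once.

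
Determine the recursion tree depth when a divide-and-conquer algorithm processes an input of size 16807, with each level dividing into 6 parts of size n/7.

For divide and conquer with division factor 7:

Problem sizes at each level:
Level 0: 16807
Level 1: 2401
Level 2: 343
Level 3: 49
Level 4: 7
Level 5: 1

The root is level 0 and the size-1 base case is level 5 (the tree spans levels 0 through 5, i.e. 6 levels counting the root), so the depth is the number of divisions: log_7(16807) = 5

The recursion tree depth is log_7(16807) = 5. At each level, the problem size is divided by 7, so it takes 5 divisions to reduce to a base case of size 1. The algorithm makes 6 recursive calls at each level.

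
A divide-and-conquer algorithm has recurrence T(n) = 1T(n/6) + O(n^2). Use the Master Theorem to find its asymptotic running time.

Master Theorem for T(n) = 1T(n/6) + O(n^2):

a = 1, b = 6, c = 2
log_b(a) = log_6(1) = 0.0000

Case 3: c = 2 > log_6(1) = 0.0000
T(n) = O(n^2) = O(n^2)

For T(n) = 1T(n/6) + O(n^2): log_6(1) = 0.0000. This is Case 3 of the Master Theorem (c > log_b(a), work dominated by root), giving O(n^2).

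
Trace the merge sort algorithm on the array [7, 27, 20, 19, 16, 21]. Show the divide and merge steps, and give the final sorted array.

Merge sort trace:

Split: [7, 27, 20, 19, 16, 21] -> [7, 27, 20] and [19, 16, 21]
  Split: [7, 27, 20] -> [7] and [27, 20]
    Split: [27, 20] -> [27] and [20]
    Merge: [27] + [20] -> [20, 27]
  Merge: [7] + [20, 27] -> [7, 20, 27]
  Split: [19, 16, 21] -> [19] and [16, 21]
    Split: [16, 21] -> [16] and [21]
    Merge: [16] + [21] -> [16, 21]
  Merge: [19] + [16, 21] -> [16, 19, 21]
Merge: [7, 20, 27] + [16, 19, 21] -> [7, 16, 19, 20, 21, 27]

Final sorted array: [7, 16, 19, 20, 21, 27]

The merge sort proceeds by recursively splitting the array and merging sorted halves.
After all merges, the sorted array is [7, 16, 19, 20, 21, 27].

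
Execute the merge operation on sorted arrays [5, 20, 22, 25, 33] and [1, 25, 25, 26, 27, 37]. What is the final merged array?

Merging process:

Compare 5 vs 1: take 1 from right. Merged: [1]
Compare 5 vs 25: take 5 from left. Merged: [1, 5]
Compare 20 vs 25: take 20 from left. Merged: [1, 5, 20]
Compare 22 vs 25: take 22 from left. Merged: [1, 5, 20, 22]
Compare 25 vs 25: take 25 from left. Merged: [1, 5, 20, 22, 25]
Compare 33 vs 25: take 25 from right. Merged: [1, 5, 20, 22, 25, 25]
Compare 33 vs 25: take 25 from right. Merged: [1, 5, 20, 22, 25, 25, 25]
Compare 33 vs 26: take 26 from right. Merged: [1, 5, 20, 22, 25, 25, 25, 26]
Compare 33 vs 27: take 27 from right. Merged: [1, 5, 20, 22, 25, 25, 25, 26, 27]
Compare 33 vs 37: take 33 from left. Merged: [1, 5, 20, 22, 25, 25, 25, 26, 27, 33]
Append remaining from right: [37]. Merged: [1, 5, 20, 22, 25, 25, 25, 26, 27, 33, 37]

Final merged array: [1, 5, 20, 22, 25, 25, 25, 26, 27, 33, 37]
Total comparisons: 10

The merged array is [1, 5, 20, 22, 25, 25, 25, 26, 27, 33, 37], requiring 10 comparisons. The merge step runs in O(n) time where n is the total number of elements.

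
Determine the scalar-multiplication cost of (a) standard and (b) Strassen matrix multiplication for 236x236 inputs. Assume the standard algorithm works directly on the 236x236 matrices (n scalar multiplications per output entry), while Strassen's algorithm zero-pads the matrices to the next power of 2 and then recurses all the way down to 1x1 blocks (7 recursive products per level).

Matrix multiplication for 236x236 matrices:

Strassen's algorithm requires power-of-2 dimensions. Pad 236x236 to 256x256 (next power of 2).

Standard algorithm: 236^3 = 13144256 multiplications
Strassen's algorithm: 7^(log2(256)) = 7^8 = 5764801 multiplications
Savings: 13144256 - 5764801 = 7379455 multiplications

Standard: 13144256 multiplications (236^3). Strassen: 5764801 multiplications (7^8, after padding to 256x256). Strassen reduces 8 recursive multiplications to 7 at each level.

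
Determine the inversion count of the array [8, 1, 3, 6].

Finding inversions in [8, 1, 3, 6]:

(0, 1): arr[0]=8 > arr[1]=1
(0, 2): arr[0]=8 > arr[2]=3
(0, 3): arr[0]=8 > arr[3]=6

Total inversions: 3

The array has 3 inversion(s): (0,1), (0,2), (0,3). Each pair (i,j) satisfies i < j and arr[i] > arr[j].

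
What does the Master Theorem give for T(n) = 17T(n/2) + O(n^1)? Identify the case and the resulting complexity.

Master Theorem for T(n) = 17T(n/2) + O(n^1):

a = 17, b = 2, c = 1
log_b(a) = log_2(17) = 4.0875

Case 1: c = 1 < log_2(17) = 4.0875
T(n) = O(n^(log_2 17))

For T(n) = 17T(n/2) + O(n^1): log_2(17) = 4.0875. This is Case 1 of the Master Theorem (c < log_b(a), work dominated by leaves), giving O(n^(log_2 17)).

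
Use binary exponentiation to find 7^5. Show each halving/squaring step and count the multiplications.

Computing 7^5 by squaring (build up from 7^1; each line after the first costs one multiplication):

7^1 = 7
7^2 = (7^1)^2 = 7^2 = 49
7^4 = (7^2)^2 = 49^2 = 2401
7^5 = 7 * 7^4 = 7 * 2401 = 16807

Result: 16807
Multiplications needed: 3 (3 lines after 7^1)

7^5 = 16807. Using exponentiation by squaring, this requires 3 multiplications. The key idea: if the exponent is even, square the half-power; if odd, multiply by the base once.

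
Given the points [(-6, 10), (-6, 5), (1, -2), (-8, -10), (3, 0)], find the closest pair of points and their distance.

Computing all pairwise distances among 5 points:

d((-6, 10), (-6, 5)) = 5.0
d((-6, 10), (1, -2)) = 13.8924
d((-6, 10), (-8, -10)) = 20.0998
d((-6, 10), (3, 0)) = 13.4536
d((-6, 5), (1, -2)) = 9.8995
d((-6, 5), (-8, -10)) = 15.1327
d((-6, 5), (3, 0)) = 10.2956
d((1, -2), (-8, -10)) = 12.0416
d((1, -2), (3, 0)) = 2.8284 <-- minimum
d((-8, -10), (3, 0)) = 14.8661

Closest pair: (1, -2) and (3, 0) with distance 2.8284

The closest pair is (1, -2) and (3, 0) with Euclidean distance 2.8284. For 5 points, brute-force pairwise comparison is shown above. For large n, the divide-and-conquer algorithm (sort by x, recurse on halves, check the dividing strip) achieves O(n log n).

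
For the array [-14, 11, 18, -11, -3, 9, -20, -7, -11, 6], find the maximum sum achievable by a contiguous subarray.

Using Kadane's algorithm on [-14, 11, 18, -11, -3, 9, -20, -7, -11, 6]:

Scanning through the array:
Position 1 (value 11): max_ending_here = 11, max_so_far = 11
Position 2 (value 18): max_ending_here = 29, max_so_far = 29
Position 3 (value -11): max_ending_here = 18, max_so_far = 29
Position 4 (value -3): max_ending_here = 15, max_so_far = 29
Position 5 (value 9): max_ending_here = 24, max_so_far = 29
Position 6 (value -20): max_ending_here = 4, max_so_far = 29
Position 7 (value -7): max_ending_here = -3, max_so_far = 29
Position 8 (value -11): max_ending_here = -11, max_so_far = 29
Position 9 (value 6): max_ending_here = 6, max_so_far = 29

Maximum subarray: [11, 18]
Maximum sum: 29

The maximum subarray is [11, 18] with sum 29. This subarray runs from index 1 to index 2.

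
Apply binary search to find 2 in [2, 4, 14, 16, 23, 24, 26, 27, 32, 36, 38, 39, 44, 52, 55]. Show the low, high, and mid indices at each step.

Binary search for 2 in [2, 4, 14, 16, 23, 24, 26, 27, 32, 36, 38, 39, 44, 52, 55]:

lo=0, hi=14, mid=7, arr[mid]=27 -> 27 > 2, search left half
lo=0, hi=6, mid=3, arr[mid]=16 -> 16 > 2, search left half
lo=0, hi=2, mid=1, arr[mid]=4 -> 4 > 2, search left half
lo=0, hi=0, mid=0, arr[mid]=2 -> Found target at index 0!

Binary search finds 2 at index 0 after 4 comparisons. The search repeatedly halves the search space by comparing with the middle element.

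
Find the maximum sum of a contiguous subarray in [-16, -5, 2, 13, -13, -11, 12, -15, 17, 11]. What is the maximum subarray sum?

Using Kadane's algorithm on [-16, -5, 2, 13, -13, -11, 12, -15, 17, 11]:

Scanning through the array:
Position 1 (value -5): max_ending_here = -5, max_so_far = -5
Position 2 (value 2): max_ending_here = 2, max_so_far = 2
Position 3 (value 13): max_ending_here = 15, max_so_far = 15
Position 4 (value -13): max_ending_here = 2, max_so_far = 15
Position 5 (value -11): max_ending_here = -9, max_so_far = 15
Position 6 (value 12): max_ending_here = 12, max_so_far = 15
Position 7 (value -15): max_ending_here = -3, max_so_far = 15
Position 8 (value 17): max_ending_here = 17, max_so_far = 17
Position 9 (value 11): max_ending_here = 28, max_so_far = 28

Maximum subarray: [17, 11]
Maximum sum: 28

The maximum subarray is [17, 11] with sum 28. This subarray runs from index 8 to index 9.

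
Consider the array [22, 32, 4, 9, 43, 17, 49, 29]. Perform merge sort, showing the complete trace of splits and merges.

Merge sort trace:

Split: [22, 32, 4, 9, 43, 17, 49, 29] -> [22, 32, 4, 9] and [43, 17, 49, 29]
  Split: [22, 32, 4, 9] -> [22, 32] and [4, 9]
    Split: [22, 32] -> [22] and [32]
    Merge: [22] + [32] -> [22, 32]
    Split: [4, 9] -> [4] and [9]
    Merge: [4] + [9] -> [4, 9]
  Merge: [22, 32] + [4, 9] -> [4, 9, 22, 32]
  Split: [43, 17, 49, 29] -> [43, 17] and [49, 29]
    Split: [43, 17] -> [43] and [17]
    Merge: [43] + [17] -> [17, 43]
    Split: [49, 29] -> [49] and [29]
    Merge: [49] + [29] -> [29, 49]
  Merge: [17, 43] + [29, 49] -> [17, 29, 43, 49]
Merge: [4, 9, 22, 32] + [17, 29, 43, 49] -> [4, 9, 17, 22, 29, 32, 43, 49]

Final sorted array: [4, 9, 17, 22, 29, 32, 43, 49]

The merge sort proceeds by recursively splitting the array and merging sorted halves.
After all merges, the sorted array is [4, 9, 17, 22, 29, 32, 43, 49].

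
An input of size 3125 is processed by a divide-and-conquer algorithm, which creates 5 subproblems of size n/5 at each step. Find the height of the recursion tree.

For divide and conquer with division factor 5:

Problem sizes at each level:
Level 0: 3125
Level 1: 625
Level 2: 125
Level 3: 25
Level 4: 5
Level 5: 1

The root is level 0 and the size-1 base case is level 5 (the tree spans levels 0 through 5, i.e. 6 levels counting the root), so the depth is the number of divisions: log_5(3125) = 5

The recursion tree depth is log_5(3125) = 5. At each level, the problem size is divided by 5, so it takes 5 divisions to reduce to a base case of size 1. The algorithm makes 5 recursive calls at each level.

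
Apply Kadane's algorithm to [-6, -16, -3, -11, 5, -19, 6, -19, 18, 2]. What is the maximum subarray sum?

Using Kadane's algorithm on [-6, -16, -3, -11, 5, -19, 6, -19, 18, 2]:

Scanning through the array:
Position 1 (value -16): max_ending_here = -16, max_so_far = -6
Position 2 (value -3): max_ending_here = -3, max_so_far = -3
Position 3 (value -11): max_ending_here = -11, max_so_far = -3
Position 4 (value 5): max_ending_here = 5, max_so_far = 5
Position 5 (value -19): max_ending_here = -14, max_so_far = 5
Position 6 (value 6): max_ending_here = 6, max_so_far = 6
Position 7 (value -19): max_ending_here = -13, max_so_far = 6
Position 8 (value 18): max_ending_here = 18, max_so_far = 18
Position 9 (value 2): max_ending_here = 20, max_so_far = 20

Maximum subarray: [18, 2]
Maximum sum: 20

The maximum subarray is [18, 2] with sum 20. This subarray runs from index 8 to index 9.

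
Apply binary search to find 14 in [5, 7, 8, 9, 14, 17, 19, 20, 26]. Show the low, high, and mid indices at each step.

Binary search for 14 in [5, 7, 8, 9, 14, 17, 19, 20, 26]:

lo=0, hi=8, mid=4, arr[mid]=14 -> Found target at index 4!

Binary search finds 14 at index 4 after 1 comparisons. The search repeatedly halves the search space by comparing with the middle element.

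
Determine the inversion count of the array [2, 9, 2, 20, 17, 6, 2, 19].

Finding inversions in [2, 9, 2, 20, 17, 6, 2, 19]:

(1, 2): arr[1]=9 > arr[2]=2
(1, 5): arr[1]=9 > arr[5]=6
(1, 6): arr[1]=9 > arr[6]=2
(3, 4): arr[3]=20 > arr[4]=17
(3, 5): arr[3]=20 > arr[5]=6
(3, 6): arr[3]=20 > arr[6]=2
(3, 7): arr[3]=20 > arr[7]=19
(4, 5): arr[4]=17 > arr[5]=6
(4, 6): arr[4]=17 > arr[6]=2
(5, 6): arr[5]=6 > arr[6]=2

Total inversions: 10

The array has 10 inversion(s): (1,2), (1,5), (1,6), (3,4), (3,5), (3,6), (3,7), (4,5), (4,6), (5,6). Each pair (i,j) satisfies i < j and arr[i] > arr[j].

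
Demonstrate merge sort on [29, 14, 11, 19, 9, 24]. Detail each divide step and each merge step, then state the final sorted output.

Merge sort trace:

Split: [29, 14, 11, 19, 9, 24] -> [29, 14, 11] and [19, 9, 24]
  Split: [29, 14, 11] -> [29] and [14, 11]
    Split: [14, 11] -> [14] and [11]
    Merge: [14] + [11] -> [11, 14]
  Merge: [29] + [11, 14] -> [11, 14, 29]
  Split: [19, 9, 24] -> [19] and [9, 24]
    Split: [9, 24] -> [9] and [24]
    Merge: [9] + [24] -> [9, 24]
  Merge: [19] + [9, 24] -> [9, 19, 24]
Merge: [11, 14, 29] + [9, 19, 24] -> [9, 11, 14, 19, 24, 29]

Final sorted array: [9, 11, 14, 19, 24, 29]

The merge sort proceeds by recursively splitting the array and merging sorted halves.
After all merges, the sorted array is [9, 11, 14, 19, 24, 29].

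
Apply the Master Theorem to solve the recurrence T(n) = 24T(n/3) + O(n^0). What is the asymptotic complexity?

Master Theorem for T(n) = 24T(n/3) + O(n^0):

a = 24, b = 3, c = 0
log_b(a) = log_3(24) = 2.8928

Case 1: c = 0 < log_3(24) = 2.8928
T(n) = O(n^(log_3 24))

For T(n) = 24T(n/3) + O(n^0): log_3(24) = 2.8928. This is Case 1 of the Master Theorem (c < log_b(a), work dominated by leaves), giving O(n^(log_3 24)).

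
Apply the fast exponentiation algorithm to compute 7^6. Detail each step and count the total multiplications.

Computing 7^6 by squaring (build up from 7^1; each line after the first costs one multiplication):

7^1 = 7
7^2 = (7^1)^2 = 7^2 = 49
7^3 = 7 * 7^2 = 7 * 49 = 343
7^6 = (7^3)^2 = 343^2 = 117649

Result: 117649
Multiplications needed: 3 (3 lines after 7^1)

7^6 = 117649. Using exponentiation by squaring, this requires 3 multiplications. The key idea: if the exponent is even, square the half-power; if odd, multiply by the base once.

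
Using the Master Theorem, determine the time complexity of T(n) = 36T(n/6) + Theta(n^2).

Master Theorem for T(n) = 36T(n/6) + O(n^2):

a = 36, b = 6, c = 2
log_b(a) = log_6(36) = 2.0000

Case 2: c = 2 = log_6(36) = 2.0000
T(n) = O(n^2 log n) = O(n^2 log n)

For T(n) = 36T(n/6) + O(n^2): log_6(36) = 2.0000. This is Case 2 of the Master Theorem (c = log_b(a), equal work at all levels), giving O(n^2 log n).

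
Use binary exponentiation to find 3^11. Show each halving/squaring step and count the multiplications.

Computing 3^11 by squaring (build up from 3^1; each line after the first costs one multiplication):

3^1 = 3
3^2 = (3^1)^2 = 3^2 = 9
3^4 = (3^2)^2 = 9^2 = 81
3^5 = 3 * 3^4 = 3 * 81 = 243
3^10 = (3^5)^2 = 243^2 = 59049
3^11 = 3 * 3^10 = 3 * 59049 = 177147

Result: 177147
Multiplications needed: 5 (5 lines after 3^1)

3^11 = 177147. Using exponentiation by squaring, this requires 5 multiplications. The key idea: if the exponent is even, square the half-power; if odd, multiply by the base once.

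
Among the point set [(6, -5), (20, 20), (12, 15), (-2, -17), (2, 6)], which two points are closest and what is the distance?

Computing all pairwise distances among 5 points:

d((6, -5), (20, 20)) = 28.6531
d((6, -5), (12, 15)) = 20.8806
d((6, -5), (-2, -17)) = 14.4222
d((6, -5), (2, 6)) = 11.7047
d((20, 20), (12, 15)) = 9.434 <-- minimum
d((20, 20), (-2, -17)) = 43.0465
d((20, 20), (2, 6)) = 22.8035
d((12, 15), (-2, -17)) = 34.9285
d((12, 15), (2, 6)) = 13.4536
d((-2, -17), (2, 6)) = 23.3452

Closest pair: (20, 20) and (12, 15) with distance 9.434

The closest pair is (20, 20) and (12, 15) with Euclidean distance 9.434. For 5 points, brute-force pairwise comparison is shown above. For large n, the divide-and-conquer algorithm (sort by x, recurse on halves, check the dividing strip) achieves O(n log n).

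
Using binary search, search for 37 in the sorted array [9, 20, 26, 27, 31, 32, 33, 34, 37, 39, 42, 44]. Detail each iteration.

Binary search for 37 in [9, 20, 26, 27, 31, 32, 33, 34, 37, 39, 42, 44]:

lo=0, hi=11, mid=5, arr[mid]=32 -> 32 < 37, search right half
lo=6, hi=11, mid=8, arr[mid]=37 -> Found target at index 8!

Binary search finds 37 at index 8 after 2 comparisons. The search repeatedly halves the search space by comparing with the middle element.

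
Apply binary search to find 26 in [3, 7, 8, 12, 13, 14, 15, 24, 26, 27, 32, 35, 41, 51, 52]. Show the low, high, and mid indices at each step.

Binary search for 26 in [3, 7, 8, 12, 13, 14, 15, 24, 26, 27, 32, 35, 41, 51, 52]:

lo=0, hi=14, mid=7, arr[mid]=24 -> 24 < 26, search right half
lo=8, hi=14, mid=11, arr[mid]=35 -> 35 > 26, search left half
lo=8, hi=10, mid=9, arr[mid]=27 -> 27 > 26, search left half
lo=8, hi=8, mid=8, arr[mid]=26 -> Found target at index 8!

Binary search finds 26 at index 8 after 4 comparisons. The search repeatedly halves the search space by comparing with the middle element.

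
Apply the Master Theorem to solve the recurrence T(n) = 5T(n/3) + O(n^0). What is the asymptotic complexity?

Master Theorem for T(n) = 5T(n/3) + O(n^0):

a = 5, b = 3, c = 0
log_b(a) = log_3(5) = 1.4650

Case 1: c = 0 < log_3(5) = 1.4650
T(n) = O(n^(log_3 5))

For T(n) = 5T(n/3) + O(n^0): log_3(5) = 1.4650. This is Case 1 of the Master Theorem (c < log_b(a), work dominated by leaves), giving O(n^(log_3 5)).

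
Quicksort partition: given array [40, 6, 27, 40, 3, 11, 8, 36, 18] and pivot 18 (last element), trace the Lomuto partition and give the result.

Lomuto partition with pivot = 18:

Initial array: [40, 6, 27, 40, 3, 11, 8, 36, 18]

arr[0]=40 > 18: no swap
arr[1]=6 <= 18: swap with position 0, array becomes [6, 40, 27, 40, 3, 11, 8, 36, 18]
arr[2]=27 > 18: no swap
arr[3]=40 > 18: no swap
arr[4]=3 <= 18: swap with position 1, array becomes [6, 3, 27, 40, 40, 11, 8, 36, 18]
arr[5]=11 <= 18: swap with position 2, array becomes [6, 3, 11, 40, 40, 27, 8, 36, 18]
arr[6]=8 <= 18: swap with position 3, array becomes [6, 3, 11, 8, 40, 27, 40, 36, 18]
arr[7]=36 > 18: no swap

Place pivot at position 4: [6, 3, 11, 8, 18, 27, 40, 36, 40]
Pivot position: 4

After partitioning with pivot 18, the array becomes [6, 3, 11, 8, 18, 27, 40, 36, 40]. The pivot is placed at index 4. All elements to the left of the pivot are <= 18, and all elements to the right are > 18.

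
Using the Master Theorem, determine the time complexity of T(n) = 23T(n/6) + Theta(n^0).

Master Theorem for T(n) = 23T(n/6) + O(n^0):

a = 23, b = 6, c = 0
log_b(a) = log_6(23) = 1.7500

Case 1: c = 0 < log_6(23) = 1.7500
T(n) = O(n^(log_6 23))

For T(n) = 23T(n/6) + O(n^0): log_6(23) = 1.7500. This is Case 1 of the Master Theorem (c < log_b(a), work dominated by leaves), giving O(n^(log_6 23)).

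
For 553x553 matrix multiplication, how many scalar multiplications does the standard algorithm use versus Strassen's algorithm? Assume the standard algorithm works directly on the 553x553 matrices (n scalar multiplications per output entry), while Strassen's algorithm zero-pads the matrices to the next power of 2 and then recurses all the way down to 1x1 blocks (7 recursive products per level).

Matrix multiplication for 553x553 matrices:

Strassen's algorithm requires power-of-2 dimensions. Pad 553x553 to 1024x1024 (next power of 2).

Standard algorithm: 553^3 = 169112377 multiplications
Strassen's algorithm: 7^(log2(1024)) = 7^10 = 282475249 multiplications
Difference: 169112377 - 282475249 = -113362872 (Strassen uses MORE here due to padding overhead — for small or just-over-power-of-2 n, padding can outweigh the per-level savings)

Standard: 169112377 multiplications (553^3). Strassen: 282475249 multiplications (7^10, after padding to 1024x1024). Strassen reduces 8 recursive multiplications to 7 at each level.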